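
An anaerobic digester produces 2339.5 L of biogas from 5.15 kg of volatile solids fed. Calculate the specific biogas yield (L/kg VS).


Y = V / VS
= 2339.5 / 5.15
= 454.2718 L/kg VS

454.2718 L/kg VS


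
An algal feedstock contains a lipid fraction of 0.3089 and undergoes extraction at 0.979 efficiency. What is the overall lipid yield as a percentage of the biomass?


Y = lipid_content * extraction_eff * 100
= 0.3089 * 0.979 * 100
= 30.2413%

30.2413%


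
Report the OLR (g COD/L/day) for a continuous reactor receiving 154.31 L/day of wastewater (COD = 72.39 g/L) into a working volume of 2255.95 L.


OLR = Q * S / V
= 154.31 * 72.39 / 2255.95
= 4.9516 g/L/day

4.9516 g/L/day


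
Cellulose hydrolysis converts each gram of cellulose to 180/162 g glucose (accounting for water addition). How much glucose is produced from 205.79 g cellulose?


glucose = cellulose * 180/162
= 205.79 * 180/162
= 228.6556 g

228.6556 g


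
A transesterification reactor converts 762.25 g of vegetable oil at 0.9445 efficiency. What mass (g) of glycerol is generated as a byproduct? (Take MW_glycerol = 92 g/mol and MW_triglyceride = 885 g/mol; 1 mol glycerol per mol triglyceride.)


glycerol = oil * conv * (92/885)
= 762.25 * 0.9445 * 92 / 885
= 74.8418 g

74.8418 g


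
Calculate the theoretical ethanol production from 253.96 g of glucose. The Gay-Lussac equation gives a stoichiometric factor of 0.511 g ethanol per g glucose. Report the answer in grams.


Theoretical ethanol yield: m_EtOH = 0.511 * m_glucose
m_EtOH = 0.511 * 253.96 = 129.7736 g

129.7736 g


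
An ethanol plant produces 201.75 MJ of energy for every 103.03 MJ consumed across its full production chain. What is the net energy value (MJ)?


NEV = E_out - E_in
= 201.75 - 103.03
= 98.7200 MJ

98.7200 MJ


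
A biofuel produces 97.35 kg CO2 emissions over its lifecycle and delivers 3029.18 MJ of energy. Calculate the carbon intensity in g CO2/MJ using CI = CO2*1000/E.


CI = CO2 * 1000 / E
= 97.35 * 1000 / 3029.18
= 32.1374 g CO2/MJ

32.1374 g CO2/MJ


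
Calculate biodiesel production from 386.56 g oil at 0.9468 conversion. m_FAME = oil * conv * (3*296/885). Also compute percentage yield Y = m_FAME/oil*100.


m_FAME = oil * conv * (3 * 296 / 885) = oil * conv * (888/885)
= 386.56 * 0.9468 * 888 / 885
= 367.2357 g
Y = m_FAME / oil * 100 = conv * (888/885) * 100
= 0.9468 * 888 / 885 * 100
= 95.00%

367.2357 g FAME; Y = 95.00%


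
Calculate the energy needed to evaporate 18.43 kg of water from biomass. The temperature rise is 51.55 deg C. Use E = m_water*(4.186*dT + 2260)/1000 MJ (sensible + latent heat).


E = m_water * (4.186 * dT + 2260) / 1000
= 18.43 * (4.186 * 51.55 + 2260) / 1000
= 45.6288 MJ

45.6288 MJ


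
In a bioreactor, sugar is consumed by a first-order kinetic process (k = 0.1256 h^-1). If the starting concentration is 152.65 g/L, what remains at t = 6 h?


S = S0 * exp(-k * t)
S = 152.65 * exp(-0.1256 * 6)
S = 71.8476 g/L

71.8476 g/L


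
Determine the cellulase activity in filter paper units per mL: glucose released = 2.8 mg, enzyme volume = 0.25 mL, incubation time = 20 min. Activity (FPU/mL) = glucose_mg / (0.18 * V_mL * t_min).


Activity = glucose_mg / (0.18 mg/umol * V_mL * t_min)
= 2.8 / (0.18 * 0.25 * 20)
= 3.1111 FPU/mL

3.1111 FPU/mL


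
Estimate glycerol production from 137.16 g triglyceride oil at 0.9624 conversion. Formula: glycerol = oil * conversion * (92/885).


glycerol = oil * conv * (92/885)
= 137.16 * 0.9624 * 92 / 885
= 13.7223 g

13.7223 g


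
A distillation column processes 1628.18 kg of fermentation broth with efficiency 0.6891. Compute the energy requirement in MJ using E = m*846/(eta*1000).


E = m * 846 / (eta * 1000)
= 1628.18 * 846 / (0.6891 * 1000)
= 1998.8975 MJ

1998.8975 MJ


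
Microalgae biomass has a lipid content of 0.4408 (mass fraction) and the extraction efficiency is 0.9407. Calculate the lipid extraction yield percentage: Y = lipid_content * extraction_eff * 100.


Y = lipid_content * extraction_eff * 100
= 0.4408 * 0.9407 * 100
= 41.4661%

41.4661%


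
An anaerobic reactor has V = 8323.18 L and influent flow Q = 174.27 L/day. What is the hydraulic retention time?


HRT = V / Q
= 8323.18 / 174.27
= 47.7603 days

47.7603 days


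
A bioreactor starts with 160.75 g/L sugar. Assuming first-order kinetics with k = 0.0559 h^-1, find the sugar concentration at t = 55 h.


S = S0 * exp(-k * t)
S = 160.75 * exp(-0.0559 * 55)
S = 7.4287 g/L

7.4287 g/L


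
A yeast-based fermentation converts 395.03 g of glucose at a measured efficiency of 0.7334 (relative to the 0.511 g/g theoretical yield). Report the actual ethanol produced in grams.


Actual ethanol: m = 0.511 * 395.03 * 0.7334
m = 148.0444 g

148.0444 g


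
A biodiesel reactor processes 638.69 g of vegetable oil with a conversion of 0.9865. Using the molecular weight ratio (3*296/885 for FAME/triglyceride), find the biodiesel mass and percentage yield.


m_FAME = oil * conv * (3 * 296 / 885) = oil * conv * (888/885)
= 638.69 * 0.9865 * 888 / 885
= 632.2035 g
Y = m_FAME / oil * 100 = conv * (888/885) * 100
= 0.9865 * 888 / 885 * 100
= 98.98%

632.2035 g FAME; Y = 98.98%


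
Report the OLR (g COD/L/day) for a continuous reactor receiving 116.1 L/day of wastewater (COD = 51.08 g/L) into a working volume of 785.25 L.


OLR = Q * S / V
= 116.1 * 51.08 / 785.25
= 7.5522 g/L/day

7.5522 g/L/day


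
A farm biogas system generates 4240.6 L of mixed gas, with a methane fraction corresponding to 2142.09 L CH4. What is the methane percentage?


CH4% = V_CH4 / V_total * 100
= 2142.09 / 4240.6 * 100
= 50.5138%

50.5138%


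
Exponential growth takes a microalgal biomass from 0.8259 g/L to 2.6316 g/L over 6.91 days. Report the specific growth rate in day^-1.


mu = ln(X2/X1) / dt
= ln(2.6316/0.8259) / 6.91
= 0.1677 per day

0.1677 per day


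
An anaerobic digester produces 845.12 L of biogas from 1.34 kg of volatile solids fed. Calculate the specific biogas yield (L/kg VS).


Y = V / VS
= 845.12 / 1.34
= 630.6866 L/kg VS

630.6866 L/kg VS


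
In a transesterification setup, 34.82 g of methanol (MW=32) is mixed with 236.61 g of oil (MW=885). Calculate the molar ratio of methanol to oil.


Molar ratio = n_MeOH / n_oil = (MeOH/32) / (oil/885) = (MeOH * 885) / (32 * oil)
= (34.82 * 885) / (32 * 236.61)
= 4.0699

4.0699


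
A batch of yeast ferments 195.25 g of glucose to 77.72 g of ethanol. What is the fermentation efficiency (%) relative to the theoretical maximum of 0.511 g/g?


Fermentation efficiency = (actual / (0.511 * glucose)) * 100
= (77.72 / (0.511 * 195.25)) * 100
= 77.8970%

77.8970%


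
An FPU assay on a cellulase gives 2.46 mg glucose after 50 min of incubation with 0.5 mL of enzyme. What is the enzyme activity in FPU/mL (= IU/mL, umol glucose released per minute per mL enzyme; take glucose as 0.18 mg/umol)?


Activity = glucose_mg / (0.18 mg/umol * V_mL * t_min)
= 2.46 / (0.18 * 0.5 * 50)
= 0.5467 FPU/mL

0.5467 FPU/mL


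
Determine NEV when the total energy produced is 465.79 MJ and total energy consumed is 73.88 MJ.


NEV = E_out - E_in
= 465.79 - 73.88
= 391.9100 MJ

391.9100 MJ


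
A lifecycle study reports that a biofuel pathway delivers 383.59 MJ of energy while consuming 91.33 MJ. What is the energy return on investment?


EROI = E_out / E_in
= 383.59 / 91.33
= 4.2000

4.2000


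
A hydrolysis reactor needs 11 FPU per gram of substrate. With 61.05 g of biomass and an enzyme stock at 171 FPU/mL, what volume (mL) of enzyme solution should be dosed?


V = dosage * m_sub / activity
V = 11 * 61.05 / 171
V = 3.9272 mL

3.9272 mL


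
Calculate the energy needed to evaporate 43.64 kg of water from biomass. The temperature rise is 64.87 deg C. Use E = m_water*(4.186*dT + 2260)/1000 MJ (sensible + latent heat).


E = m_water * (4.186 * dT + 2260) / 1000
= 43.64 * (4.186 * 64.87 + 2260) / 1000
= 110.4767 MJ

110.4767 MJ


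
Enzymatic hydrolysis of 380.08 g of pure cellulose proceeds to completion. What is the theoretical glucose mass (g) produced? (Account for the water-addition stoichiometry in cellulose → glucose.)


glucose = cellulose * 180/162
= 380.08 * 180/162
= 422.3111 g

422.3111 g


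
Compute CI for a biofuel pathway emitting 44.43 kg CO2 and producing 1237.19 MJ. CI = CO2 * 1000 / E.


CI = CO2 * 1000 / E
= 44.43 * 1000 / 1237.19
= 35.9120 g CO2/MJ

35.9120 g CO2/MJ


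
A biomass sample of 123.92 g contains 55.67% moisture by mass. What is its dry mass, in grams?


Wd = Ww * (1 - MC/100)
= 123.92 * (1 - 55.67/100)
= 54.9337 g

54.9337 g


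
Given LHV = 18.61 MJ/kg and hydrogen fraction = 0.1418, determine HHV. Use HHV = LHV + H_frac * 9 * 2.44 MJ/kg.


HHV = LHV + H_frac * 9 * 2.44
= 18.61 + 0.1418 * 9 * 2.44
= 21.7239 MJ/kg

21.7239 MJ/kg


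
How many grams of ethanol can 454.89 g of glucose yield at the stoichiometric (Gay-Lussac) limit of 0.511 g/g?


Theoretical ethanol yield: m_EtOH = 0.511 * m_glucose
m_EtOH = 0.511 * 454.89 = 232.4488 g

232.4488 g


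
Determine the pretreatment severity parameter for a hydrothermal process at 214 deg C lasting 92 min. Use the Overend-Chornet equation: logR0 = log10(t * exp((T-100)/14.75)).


logR0 = log10(t * exp((T - 100) / 14.75))
= log10(92 * exp((214 - 100) / 14.75))
= 5.3204

5.3204


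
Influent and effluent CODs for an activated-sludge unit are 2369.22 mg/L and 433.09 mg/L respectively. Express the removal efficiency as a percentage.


eta = (COD_in - COD_out) / COD_in * 100
= (2369.22 - 433.09) / 2369.22 * 100
= 81.7201%

81.7201%


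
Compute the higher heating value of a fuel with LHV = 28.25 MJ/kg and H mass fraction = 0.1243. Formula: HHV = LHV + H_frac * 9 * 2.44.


HHV = LHV + H_frac * 9 * 2.44
= 28.25 + 0.1243 * 9 * 2.44
= 30.9796 MJ/kg

30.9796 MJ/kg


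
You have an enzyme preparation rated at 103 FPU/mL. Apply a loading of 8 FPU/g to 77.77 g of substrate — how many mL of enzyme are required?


V = dosage * m_sub / activity
V = 8 * 77.77 / 103
V = 6.0404 mL

6.0404 mL


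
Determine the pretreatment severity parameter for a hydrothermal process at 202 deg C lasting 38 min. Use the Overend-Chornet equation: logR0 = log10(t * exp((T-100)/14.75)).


logR0 = log10(t * exp((T - 100) / 14.75))
= log10(38 * exp((202 - 100) / 14.75))
= 4.5830

4.5830


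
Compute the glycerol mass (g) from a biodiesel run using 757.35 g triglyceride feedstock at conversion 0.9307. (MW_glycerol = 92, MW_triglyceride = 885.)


glycerol = oil * conv * (92/885)
= 757.35 * 0.9307 * 92 / 885
= 73.2742 g

73.2742 g


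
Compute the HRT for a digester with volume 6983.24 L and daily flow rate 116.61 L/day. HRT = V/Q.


HRT = V / Q
= 6983.24 / 116.61
= 59.8854 days

59.8854 days


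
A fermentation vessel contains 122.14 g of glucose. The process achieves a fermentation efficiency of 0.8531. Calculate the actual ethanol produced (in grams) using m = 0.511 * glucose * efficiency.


Actual ethanol: m = 0.511 * 122.14 * 0.8531
m = 53.2450 g

53.2450 g


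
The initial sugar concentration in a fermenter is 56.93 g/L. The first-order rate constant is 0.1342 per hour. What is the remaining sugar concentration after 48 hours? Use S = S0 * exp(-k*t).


S = S0 * exp(-k * t)
S = 56.93 * exp(-0.1342 * 48)
S = 0.0907 g/L

0.0907 g/L


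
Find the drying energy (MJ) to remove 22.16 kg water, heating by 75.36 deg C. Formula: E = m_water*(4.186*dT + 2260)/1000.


E = m_water * (4.186 * dT + 2260) / 1000
= 22.16 * (4.186 * 75.36 + 2260) / 1000
= 57.0721 MJ

57.0721 MJ


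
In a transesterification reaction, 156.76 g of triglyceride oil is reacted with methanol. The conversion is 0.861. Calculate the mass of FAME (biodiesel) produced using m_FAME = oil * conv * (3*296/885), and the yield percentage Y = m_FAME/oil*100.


m_FAME = oil * conv * (3 * 296 / 885) = oil * conv * (888/885)
= 156.76 * 0.861 * 888 / 885
= 135.4279 g
Y = m_FAME / oil * 100 = conv * (888/885) * 100
= 0.861 * 888 / 885 * 100
= 86.39%

135.4279 g FAME; Y = 86.39%


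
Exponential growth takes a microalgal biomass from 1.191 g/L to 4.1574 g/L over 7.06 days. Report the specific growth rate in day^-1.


mu = ln(X2/X1) / dt
= ln(4.1574/1.191) / 7.06
= 0.1771 per day

0.1771 per day


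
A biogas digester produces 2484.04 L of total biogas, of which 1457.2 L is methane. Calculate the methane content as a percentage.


CH4% = V_CH4 / V_total * 100
= 1457.2 / 2484.04 * 100
= 58.6625%

58.6625%


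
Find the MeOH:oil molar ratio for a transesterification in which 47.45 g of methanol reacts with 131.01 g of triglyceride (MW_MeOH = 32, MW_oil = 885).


Molar ratio = n_MeOH / n_oil = (MeOH/32) / (oil/885) = (MeOH * 885) / (32 * oil)
= (47.45 * 885) / (32 * 131.01)
= 10.0167

10.0167


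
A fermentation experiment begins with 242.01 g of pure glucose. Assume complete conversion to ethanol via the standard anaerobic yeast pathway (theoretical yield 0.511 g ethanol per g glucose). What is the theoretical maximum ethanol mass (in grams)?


Theoretical ethanol yield: m_EtOH = 0.511 * m_glucose
m_EtOH = 0.511 * 242.01 = 123.6671 g

123.6671 g


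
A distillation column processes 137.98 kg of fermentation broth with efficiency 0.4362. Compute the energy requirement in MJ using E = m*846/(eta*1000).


E = m * 846 / (eta * 1000)
= 137.98 * 846 / (0.4362 * 1000)
= 267.6091 MJ

267.6091 MJ


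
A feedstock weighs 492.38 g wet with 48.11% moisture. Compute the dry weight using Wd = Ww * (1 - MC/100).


Wd = Ww * (1 - MC/100)
= 492.38 * (1 - 48.11/100)
= 255.4960 g

255.4960 g


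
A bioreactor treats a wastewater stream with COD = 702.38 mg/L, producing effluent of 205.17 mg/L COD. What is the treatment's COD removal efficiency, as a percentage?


eta = (COD_in - COD_out) / COD_in * 100
= (702.38 - 205.17) / 702.38 * 100
= 70.7893%

70.7893%


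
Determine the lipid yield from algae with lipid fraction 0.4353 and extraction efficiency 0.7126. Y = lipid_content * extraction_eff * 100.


Y = lipid_content * extraction_eff * 100
= 0.4353 * 0.7126 * 100
= 31.0195%

31.0195%


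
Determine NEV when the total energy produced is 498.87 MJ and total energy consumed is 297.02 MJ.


NEV = E_out - E_in
= 498.87 - 297.02
= 201.8500 MJ

201.8500 MJ


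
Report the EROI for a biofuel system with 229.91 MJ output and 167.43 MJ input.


EROI = E_out / E_in
= 229.91 / 167.43
= 1.3732

1.3732


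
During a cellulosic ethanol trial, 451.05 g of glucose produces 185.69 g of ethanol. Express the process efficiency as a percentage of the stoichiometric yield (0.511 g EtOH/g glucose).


Fermentation efficiency = (actual / (0.511 * glucose)) * 100
= (185.69 / (0.511 * 451.05)) * 100
= 80.5644%

80.5644%


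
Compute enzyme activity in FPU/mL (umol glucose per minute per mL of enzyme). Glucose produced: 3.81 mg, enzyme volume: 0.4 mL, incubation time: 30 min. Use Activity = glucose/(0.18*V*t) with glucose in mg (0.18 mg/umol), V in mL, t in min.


Activity = glucose_mg / (0.18 mg/umol * V_mL * t_min)
= 3.81 / (0.18 * 0.4 * 30)
= 1.7639 FPU/mL

1.7639 FPU/mL


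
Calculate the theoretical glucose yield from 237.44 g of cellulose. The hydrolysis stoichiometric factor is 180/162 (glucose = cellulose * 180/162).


glucose = cellulose * 180/162
= 237.44 * 180/162
= 263.8222 g

263.8222 g


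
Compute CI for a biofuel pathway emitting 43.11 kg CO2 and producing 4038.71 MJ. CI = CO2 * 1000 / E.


CI = CO2 * 1000 / E
= 43.11 * 1000 / 4038.71
= 10.6742 g CO2/MJ

10.6742 g CO2/MJ


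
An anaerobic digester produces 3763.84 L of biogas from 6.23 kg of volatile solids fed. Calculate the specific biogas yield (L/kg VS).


Y = V / VS
= 3763.84 / 6.23
= 604.1477 L/kg VS

604.1477 L/kg VS


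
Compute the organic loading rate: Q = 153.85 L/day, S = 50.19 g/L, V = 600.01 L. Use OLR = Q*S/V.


OLR = Q * S / V
= 153.85 * 50.19 / 600.01
= 12.8693 g/L/day

12.8693 g/L/day


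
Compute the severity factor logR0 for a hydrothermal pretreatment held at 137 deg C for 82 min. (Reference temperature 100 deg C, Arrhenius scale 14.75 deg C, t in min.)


logR0 = log10(t * exp((T - 100) / 14.75))
= log10(82 * exp((137 - 100) / 14.75))
= 3.0032

3.0032


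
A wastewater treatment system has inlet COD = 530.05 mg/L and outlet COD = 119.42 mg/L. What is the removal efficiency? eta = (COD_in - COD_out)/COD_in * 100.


eta = (COD_in - COD_out) / COD_in * 100
= (530.05 - 119.42) / 530.05 * 100
= 77.4700%

77.4700%


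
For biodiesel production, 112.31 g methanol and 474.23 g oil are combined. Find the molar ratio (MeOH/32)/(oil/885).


Molar ratio = n_MeOH / n_oil = (MeOH/32) / (oil/885) = (MeOH * 885) / (32 * oil)
= (112.31 * 885) / (32 * 474.23)
= 6.5497

6.5497


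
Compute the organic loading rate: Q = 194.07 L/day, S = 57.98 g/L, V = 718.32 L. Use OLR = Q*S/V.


OLR = Q * S / V
= 194.07 * 57.98 / 718.32
= 15.6646 g/L/day

15.6646 g/L/day


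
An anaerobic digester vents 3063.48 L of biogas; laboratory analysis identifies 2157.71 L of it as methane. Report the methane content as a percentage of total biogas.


CH4% = V_CH4 / V_total * 100
= 2157.71 / 3063.48 * 100
= 70.4333%

70.4333%


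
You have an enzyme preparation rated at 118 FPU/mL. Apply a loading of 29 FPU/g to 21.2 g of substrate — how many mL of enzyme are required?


V = dosage * m_sub / activity
V = 29 * 21.2 / 118
V = 5.2102 mL

5.2102 mL


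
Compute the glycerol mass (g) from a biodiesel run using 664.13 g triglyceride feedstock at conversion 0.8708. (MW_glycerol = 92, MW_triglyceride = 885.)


glycerol = oil * conv * (92/885)
= 664.13 * 0.8708 * 92 / 885
= 60.1196 g

60.1196 g


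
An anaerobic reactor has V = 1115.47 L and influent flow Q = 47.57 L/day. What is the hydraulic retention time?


HRT = V / Q
= 1115.47 / 47.57
= 23.4490 days

23.4490 days


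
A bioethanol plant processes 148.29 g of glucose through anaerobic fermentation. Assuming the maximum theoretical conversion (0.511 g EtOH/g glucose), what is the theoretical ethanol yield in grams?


Theoretical ethanol yield: m_EtOH = 0.511 * m_glucose
m_EtOH = 0.511 * 148.29 = 75.7762 g

75.7762 g


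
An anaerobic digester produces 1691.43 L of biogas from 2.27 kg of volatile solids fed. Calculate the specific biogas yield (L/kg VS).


Y = V / VS
= 1691.43 / 2.27
= 745.1233 L/kg VS

745.1233 L/kg VS


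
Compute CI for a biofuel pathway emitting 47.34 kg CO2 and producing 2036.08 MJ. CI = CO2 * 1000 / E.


CI = CO2 * 1000 / E
= 47.34 * 1000 / 2036.08
= 23.2506 g CO2/MJ

23.2506 g CO2/MJ


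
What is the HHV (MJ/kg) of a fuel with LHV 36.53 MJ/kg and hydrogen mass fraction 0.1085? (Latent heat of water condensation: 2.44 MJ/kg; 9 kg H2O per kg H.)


HHV = LHV + H_frac * 9 * 2.44
= 36.53 + 0.1085 * 9 * 2.44
= 38.9127 MJ/kg

38.9127 MJ/kg


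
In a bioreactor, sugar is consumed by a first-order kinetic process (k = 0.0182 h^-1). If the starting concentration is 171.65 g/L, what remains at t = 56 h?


S = S0 * exp(-k * t)
S = 171.65 * exp(-0.0182 * 56)
S = 61.9457 g/L

61.9457 g/L


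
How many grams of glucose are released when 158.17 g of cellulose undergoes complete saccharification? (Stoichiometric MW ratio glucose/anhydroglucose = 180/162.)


glucose = cellulose * 180/162
= 158.17 * 180/162
= 175.7444 g

175.7444 g


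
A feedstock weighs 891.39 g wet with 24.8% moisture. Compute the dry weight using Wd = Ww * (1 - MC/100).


Wd = Ww * (1 - MC/100)
= 891.39 * (1 - 24.8/100)
= 670.3253 g

670.3253 g


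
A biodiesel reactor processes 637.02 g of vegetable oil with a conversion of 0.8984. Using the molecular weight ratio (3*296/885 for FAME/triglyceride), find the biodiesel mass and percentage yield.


m_FAME = oil * conv * (3 * 296 / 885) = oil * conv * (888/885)
= 637.02 * 0.8984 * 888 / 885
= 574.2388 g
Y = m_FAME / oil * 100 = conv * (888/885) * 100
= 0.8984 * 888 / 885 * 100
= 90.14%

574.2388 g FAME; Y = 90.14%


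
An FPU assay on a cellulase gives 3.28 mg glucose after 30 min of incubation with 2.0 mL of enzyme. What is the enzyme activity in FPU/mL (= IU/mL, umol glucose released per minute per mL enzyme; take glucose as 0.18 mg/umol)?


Activity = glucose_mg / (0.18 mg/umol * V_mL * t_min)
= 3.28 / (0.18 * 2.0 * 30)
= 0.3037 FPU/mL

0.3037 FPU/mL


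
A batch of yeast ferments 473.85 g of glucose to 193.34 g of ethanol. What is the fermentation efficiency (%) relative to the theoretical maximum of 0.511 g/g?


Fermentation efficiency = (actual / (0.511 * glucose)) * 100
= (193.34 / (0.511 * 473.85)) * 100
= 79.8472%

79.8472%


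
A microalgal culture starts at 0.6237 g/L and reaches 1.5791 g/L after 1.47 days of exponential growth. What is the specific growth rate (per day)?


mu = ln(X2/X1) / dt
= ln(1.5791/0.6237) / 1.47
= 0.6319 per day

0.6319 per day


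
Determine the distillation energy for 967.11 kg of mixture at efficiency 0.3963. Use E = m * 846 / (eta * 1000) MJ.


E = m * 846 / (eta * 1000)
= 967.11 * 846 / (0.3963 * 1000)
= 2064.5346 MJ

2064.5346 MJ


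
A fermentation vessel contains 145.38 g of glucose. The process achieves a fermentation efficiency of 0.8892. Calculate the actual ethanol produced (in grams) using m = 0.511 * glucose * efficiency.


Actual ethanol: m = 0.511 * 145.38 * 0.8892
m = 66.0579 g

66.0579 g


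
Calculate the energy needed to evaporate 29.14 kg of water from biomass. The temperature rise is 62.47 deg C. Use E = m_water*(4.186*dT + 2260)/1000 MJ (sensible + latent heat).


E = m_water * (4.186 * dT + 2260) / 1000
= 29.14 * (4.186 * 62.47 + 2260) / 1000
= 73.4765 MJ

73.4765 MJ


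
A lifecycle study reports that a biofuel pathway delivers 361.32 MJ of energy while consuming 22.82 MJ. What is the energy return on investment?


EROI = E_out / E_in
= 361.32 / 22.82
= 15.8335

15.8335


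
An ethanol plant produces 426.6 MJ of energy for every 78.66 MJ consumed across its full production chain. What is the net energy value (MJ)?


NEV = E_out - E_in
= 426.6 - 78.66
= 347.9400 MJ

347.9400 MJ


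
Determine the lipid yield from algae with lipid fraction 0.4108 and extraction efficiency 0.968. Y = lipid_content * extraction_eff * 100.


Y = lipid_content * extraction_eff * 100
= 0.4108 * 0.968 * 100
= 39.7654%

39.7654%


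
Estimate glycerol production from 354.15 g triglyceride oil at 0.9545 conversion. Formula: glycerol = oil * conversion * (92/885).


glycerol = oil * conv * (92/885)
= 354.15 * 0.9545 * 92 / 885
= 35.1405 g

35.1405 g


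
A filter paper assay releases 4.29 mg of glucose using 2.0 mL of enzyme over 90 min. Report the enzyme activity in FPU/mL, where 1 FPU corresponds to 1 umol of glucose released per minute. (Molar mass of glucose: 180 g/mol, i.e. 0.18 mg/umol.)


Activity = glucose_mg / (0.18 mg/umol * V_mL * t_min)
= 4.29 / (0.18 * 2.0 * 90)
= 0.1324 FPU/mL

0.1324 FPU/mL


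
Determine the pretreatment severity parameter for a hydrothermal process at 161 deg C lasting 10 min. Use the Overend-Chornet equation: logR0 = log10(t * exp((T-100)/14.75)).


logR0 = log10(t * exp((T - 100) / 14.75))
= log10(10 * exp((161 - 100) / 14.75))
= 2.7961

2.7961


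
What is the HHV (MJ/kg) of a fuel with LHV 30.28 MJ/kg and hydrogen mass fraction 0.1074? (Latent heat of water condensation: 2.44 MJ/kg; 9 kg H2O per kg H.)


HHV = LHV + H_frac * 9 * 2.44
= 30.28 + 0.1074 * 9 * 2.44
= 32.6385 MJ/kg

32.6385 MJ/kg


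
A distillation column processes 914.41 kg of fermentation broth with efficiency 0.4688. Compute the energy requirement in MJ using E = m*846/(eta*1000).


E = m * 846 / (eta * 1000)
= 914.41 * 846 / (0.4688 * 1000)
= 1650.1512 MJ

1650.1512 MJ


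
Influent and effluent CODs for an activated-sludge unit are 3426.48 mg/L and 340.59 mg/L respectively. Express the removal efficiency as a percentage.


eta = (COD_in - COD_out) / COD_in * 100
= (3426.48 - 340.59) / 3426.48 * 100
= 90.0601%

90.0601%


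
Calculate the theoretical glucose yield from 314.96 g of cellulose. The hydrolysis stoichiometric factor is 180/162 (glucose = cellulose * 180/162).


glucose = cellulose * 180/162
= 314.96 * 180/162
= 349.9556 g

349.9556 g


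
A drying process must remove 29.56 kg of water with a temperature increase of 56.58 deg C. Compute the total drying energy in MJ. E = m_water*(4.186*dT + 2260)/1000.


E = m_water * (4.186 * dT + 2260) / 1000
= 29.56 * (4.186 * 56.58 + 2260) / 1000
= 73.8067 MJ

73.8067 MJ


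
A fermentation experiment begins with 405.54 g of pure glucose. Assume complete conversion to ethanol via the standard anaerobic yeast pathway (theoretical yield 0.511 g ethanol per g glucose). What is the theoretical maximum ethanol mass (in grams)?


Theoretical ethanol yield: m_EtOH = 0.511 * m_glucose
m_EtOH = 0.511 * 405.54 = 207.2309 g

207.2309 g


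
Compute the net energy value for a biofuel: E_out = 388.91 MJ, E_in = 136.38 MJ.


NEV = E_out - E_in
= 388.91 - 136.38
= 252.5300 MJ

252.5300 MJ


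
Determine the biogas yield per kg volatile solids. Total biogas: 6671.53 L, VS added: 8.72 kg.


Y = V / VS
= 6671.53 / 8.72
= 765.0837 L/kg VS

765.0837 L/kg VS


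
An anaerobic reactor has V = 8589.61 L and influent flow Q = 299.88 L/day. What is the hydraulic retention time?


HRT = V / Q
= 8589.61 / 299.88
= 28.6435 days

28.6435 days


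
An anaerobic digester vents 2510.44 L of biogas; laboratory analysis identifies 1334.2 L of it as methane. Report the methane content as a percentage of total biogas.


CH4% = V_CH4 / V_total * 100
= 1334.2 / 2510.44 * 100
= 53.1461%

53.1461%


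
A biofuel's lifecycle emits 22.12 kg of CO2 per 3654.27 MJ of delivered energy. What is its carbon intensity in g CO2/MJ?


CI = CO2 * 1000 / E
= 22.12 * 1000 / 3654.27
= 6.0532 g CO2/MJ

6.0532 g CO2/MJ


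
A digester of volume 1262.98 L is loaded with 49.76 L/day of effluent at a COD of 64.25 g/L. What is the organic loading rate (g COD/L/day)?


OLR = Q * S / V
= 49.76 * 64.25 / 1262.98
= 2.5314 g/L/day

2.5314 g/L/day


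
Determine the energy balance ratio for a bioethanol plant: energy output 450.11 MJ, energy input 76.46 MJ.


EROI = E_out / E_in
= 450.11 / 76.46
= 5.8869

5.8869


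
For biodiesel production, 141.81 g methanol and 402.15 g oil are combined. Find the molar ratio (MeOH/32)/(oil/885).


Molar ratio = n_MeOH / n_oil = (MeOH/32) / (oil/885) = (MeOH * 885) / (32 * oil)
= (141.81 * 885) / (32 * 402.15)
= 9.7524

9.7524


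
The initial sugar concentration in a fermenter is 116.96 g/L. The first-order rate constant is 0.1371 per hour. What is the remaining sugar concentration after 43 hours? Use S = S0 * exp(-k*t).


S = S0 * exp(-k * t)
S = 116.96 * exp(-0.1371 * 43)
S = 0.3219 g/L

0.3219 g/L


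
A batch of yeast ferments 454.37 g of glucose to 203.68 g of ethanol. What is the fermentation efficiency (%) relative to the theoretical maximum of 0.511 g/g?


Fermentation efficiency = (actual / (0.511 * glucose)) * 100
= (203.68 / (0.511 * 454.37)) * 100
= 87.7239%

87.7239%


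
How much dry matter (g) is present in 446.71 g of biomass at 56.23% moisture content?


Wd = Ww * (1 - MC/100)
= 446.71 * (1 - 56.23/100)
= 195.5250 g

195.5250 g


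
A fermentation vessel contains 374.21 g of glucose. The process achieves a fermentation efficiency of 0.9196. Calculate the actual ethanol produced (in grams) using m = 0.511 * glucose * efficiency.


Actual ethanol: m = 0.511 * 374.21 * 0.9196
m = 175.8471 g

175.8471 g


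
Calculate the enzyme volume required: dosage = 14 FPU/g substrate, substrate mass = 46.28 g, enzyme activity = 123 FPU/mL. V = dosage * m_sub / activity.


V = dosage * m_sub / activity
V = 14 * 46.28 / 123
V = 5.2676 mL

5.2676 mL


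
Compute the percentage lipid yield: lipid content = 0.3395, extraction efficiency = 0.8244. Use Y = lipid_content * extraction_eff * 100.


Y = lipid_content * extraction_eff * 100
= 0.3395 * 0.8244 * 100
= 27.9884%

27.9884%


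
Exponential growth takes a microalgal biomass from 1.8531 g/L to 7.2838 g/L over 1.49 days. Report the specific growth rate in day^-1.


mu = ln(X2/X1) / dt
= ln(7.2838/1.8531) / 1.49
= 0.9187 per day

0.9187 per day


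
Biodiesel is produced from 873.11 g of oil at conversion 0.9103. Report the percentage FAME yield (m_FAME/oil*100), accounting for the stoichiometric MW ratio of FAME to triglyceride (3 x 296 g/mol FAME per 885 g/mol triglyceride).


m_FAME = oil * conv * (3 * 296 / 885) = oil * conv * (888/885)
= 873.11 * 0.9103 * 888 / 885
= 797.4862 g
Y = m_FAME / oil * 100 = conv * (888/885) * 100
= 0.9103 * 888 / 885 * 100
= 91.34%

91.34%


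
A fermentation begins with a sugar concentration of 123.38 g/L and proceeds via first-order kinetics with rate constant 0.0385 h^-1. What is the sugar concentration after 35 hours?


S = S0 * exp(-k * t)
S = 123.38 * exp(-0.0385 * 35)
S = 32.0651 g/L

32.0651 g/L


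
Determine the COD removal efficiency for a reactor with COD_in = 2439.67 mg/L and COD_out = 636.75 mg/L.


eta = (COD_in - COD_out) / COD_in * 100
= (2439.67 - 636.75) / 2439.67 * 100
= 73.9002%

73.9002%


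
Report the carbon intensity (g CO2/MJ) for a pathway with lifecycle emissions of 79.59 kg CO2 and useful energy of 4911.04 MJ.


CI = CO2 * 1000 / E
= 79.59 * 1000 / 4911.04
= 16.2063 g CO2/MJ

16.2063 g CO2/MJ


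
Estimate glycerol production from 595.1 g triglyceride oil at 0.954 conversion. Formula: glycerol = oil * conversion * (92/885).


glycerol = oil * conv * (92/885)
= 595.1 * 0.954 * 92 / 885
= 59.0178 g

59.0178 g


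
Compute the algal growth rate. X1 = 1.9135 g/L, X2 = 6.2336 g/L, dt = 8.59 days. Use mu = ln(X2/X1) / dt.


mu = ln(X2/X1) / dt
= ln(6.2336/1.9135) / 8.59
= 0.1375 per day

0.1375 per day


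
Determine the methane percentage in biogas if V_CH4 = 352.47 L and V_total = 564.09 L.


CH4% = V_CH4 / V_total * 100
= 352.47 / 564.09 * 100
= 62.4847%

62.4847%


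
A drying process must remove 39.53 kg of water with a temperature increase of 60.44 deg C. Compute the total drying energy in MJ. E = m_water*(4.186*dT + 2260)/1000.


E = m_water * (4.186 * dT + 2260) / 1000
= 39.53 * (4.186 * 60.44 + 2260) / 1000
= 99.3390 MJ

99.3390 MJ


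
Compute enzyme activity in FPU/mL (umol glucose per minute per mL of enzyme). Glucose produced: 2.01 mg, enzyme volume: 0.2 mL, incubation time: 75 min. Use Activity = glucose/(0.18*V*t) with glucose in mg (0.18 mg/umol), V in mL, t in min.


Activity = glucose_mg / (0.18 mg/umol * V_mL * t_min)
= 2.01 / (0.18 * 0.2 * 75)
= 0.7444 FPU/mL

0.7444 FPU/mL


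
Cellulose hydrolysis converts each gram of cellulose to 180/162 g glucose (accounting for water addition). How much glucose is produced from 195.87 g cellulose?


glucose = cellulose * 180/162
= 195.87 * 180/162
= 217.6333 g

217.6333 g


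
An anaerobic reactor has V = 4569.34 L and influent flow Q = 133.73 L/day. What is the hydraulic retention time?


HRT = V / Q
= 4569.34 / 133.73
= 34.1684 days

34.1684 days


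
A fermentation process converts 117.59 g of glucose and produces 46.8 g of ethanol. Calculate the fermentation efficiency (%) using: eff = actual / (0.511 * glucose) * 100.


Fermentation efficiency = (actual / (0.511 * glucose)) * 100
= (46.8 / (0.511 * 117.59)) * 100
= 77.8851%

77.8851%


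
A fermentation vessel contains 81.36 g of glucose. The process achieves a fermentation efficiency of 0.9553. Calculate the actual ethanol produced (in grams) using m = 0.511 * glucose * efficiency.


Actual ethanol: m = 0.511 * 81.36 * 0.9553
m = 39.7166 g

39.7166 g


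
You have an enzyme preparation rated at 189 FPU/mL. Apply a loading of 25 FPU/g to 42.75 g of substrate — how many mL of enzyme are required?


V = dosage * m_sub / activity
V = 25 * 42.75 / 189
V = 5.6548 mL

5.6548 mL


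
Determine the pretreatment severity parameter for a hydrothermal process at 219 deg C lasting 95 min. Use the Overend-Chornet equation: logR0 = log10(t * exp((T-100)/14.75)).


logR0 = log10(t * exp((T - 100) / 14.75))
= log10(95 * exp((219 - 100) / 14.75))
= 5.4815

5.4815


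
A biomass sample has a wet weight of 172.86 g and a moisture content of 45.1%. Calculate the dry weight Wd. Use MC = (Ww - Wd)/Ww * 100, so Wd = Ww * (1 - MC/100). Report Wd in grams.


Wd = Ww * (1 - MC/100)
= 172.86 * (1 - 45.1/100)
= 94.9001 g

94.9001 g


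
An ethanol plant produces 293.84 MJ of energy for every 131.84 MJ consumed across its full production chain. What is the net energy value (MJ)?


NEV = E_out - E_in
= 293.84 - 131.84
= 162.0000 MJ

162.0000 MJ


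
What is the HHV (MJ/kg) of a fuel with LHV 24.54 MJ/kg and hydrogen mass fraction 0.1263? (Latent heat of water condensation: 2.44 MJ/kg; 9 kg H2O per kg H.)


HHV = LHV + H_frac * 9 * 2.44
= 24.54 + 0.1263 * 9 * 2.44
= 27.3135 MJ/kg

27.3135 MJ/kg


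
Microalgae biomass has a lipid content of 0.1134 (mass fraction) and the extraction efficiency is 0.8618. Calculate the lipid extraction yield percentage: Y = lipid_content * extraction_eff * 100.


Y = lipid_content * extraction_eff * 100
= 0.1134 * 0.8618 * 100
= 9.7728%

9.7728%


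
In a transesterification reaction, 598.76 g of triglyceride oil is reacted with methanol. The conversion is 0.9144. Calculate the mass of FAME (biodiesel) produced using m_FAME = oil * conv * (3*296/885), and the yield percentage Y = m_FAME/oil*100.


m_FAME = oil * conv * (3 * 296 / 885) = oil * conv * (888/885)
= 598.76 * 0.9144 * 888 / 885
= 549.3621 g
Y = m_FAME / oil * 100 = conv * (888/885) * 100
= 0.9144 * 888 / 885 * 100
= 91.75%

549.3621 g FAME; Y = 91.75%


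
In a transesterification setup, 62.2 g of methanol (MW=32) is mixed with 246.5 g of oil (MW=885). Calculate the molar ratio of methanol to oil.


Molar ratio = n_MeOH / n_oil = (MeOH/32) / (oil/885) = (MeOH * 885) / (32 * oil)
= (62.2 * 885) / (32 * 246.5)
= 6.9786

6.9786


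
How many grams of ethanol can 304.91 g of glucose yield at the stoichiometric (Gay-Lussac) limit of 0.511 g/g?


Theoretical ethanol yield: m_EtOH = 0.511 * m_glucose
m_EtOH = 0.511 * 304.91 = 155.8090 g

155.8090 g


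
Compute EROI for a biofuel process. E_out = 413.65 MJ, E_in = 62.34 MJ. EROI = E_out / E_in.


EROI = E_out / E_in
= 413.65 / 62.34
= 6.6354

6.6354


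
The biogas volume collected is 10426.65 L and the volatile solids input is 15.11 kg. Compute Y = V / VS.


Y = V / VS
= 10426.65 / 15.11
= 690.0496 L/kg VS

690.0496 L/kg VS


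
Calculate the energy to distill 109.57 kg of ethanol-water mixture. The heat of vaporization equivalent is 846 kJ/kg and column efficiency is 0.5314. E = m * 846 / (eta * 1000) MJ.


E = m * 846 / (eta * 1000)
= 109.57 * 846 / (0.5314 * 1000)
= 174.4377 MJ

174.4377 MJ


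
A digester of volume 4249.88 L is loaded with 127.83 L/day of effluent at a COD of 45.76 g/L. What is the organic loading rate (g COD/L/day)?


OLR = Q * S / V
= 127.83 * 45.76 / 4249.88
= 1.3764 g/L/day

1.3764 g/L/day


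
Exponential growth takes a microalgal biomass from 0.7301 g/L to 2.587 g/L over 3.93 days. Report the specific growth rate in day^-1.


mu = ln(X2/X1) / dt
= ln(2.587/0.7301) / 3.93
= 0.3219 per day

0.3219 per day


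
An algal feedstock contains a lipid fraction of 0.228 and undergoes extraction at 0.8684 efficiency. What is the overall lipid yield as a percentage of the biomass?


Y = lipid_content * extraction_eff * 100
= 0.228 * 0.8684 * 100
= 19.7995%

19.7995%


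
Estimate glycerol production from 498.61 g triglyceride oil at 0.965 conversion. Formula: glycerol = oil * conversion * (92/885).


glycerol = oil * conv * (92/885)
= 498.61 * 0.965 * 92 / 885
= 50.0188 g

50.0188 g


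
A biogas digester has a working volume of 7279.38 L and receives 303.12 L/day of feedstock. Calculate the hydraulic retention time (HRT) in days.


HRT = V / Q
= 7279.38 / 303.12
= 24.0148 days

24.0148 days


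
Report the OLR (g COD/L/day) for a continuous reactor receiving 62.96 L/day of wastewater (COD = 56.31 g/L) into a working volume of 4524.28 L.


OLR = Q * S / V
= 62.96 * 56.31 / 4524.28
= 0.7836 g/L/day

0.7836 g/L/day


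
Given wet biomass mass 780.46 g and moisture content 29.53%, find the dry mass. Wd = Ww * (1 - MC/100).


Wd = Ww * (1 - MC/100)
= 780.46 * (1 - 29.53/100)
= 549.9902 g

549.9902 g


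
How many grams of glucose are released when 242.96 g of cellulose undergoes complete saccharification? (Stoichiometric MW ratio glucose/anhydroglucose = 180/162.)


glucose = cellulose * 180/162
= 242.96 * 180/162
= 269.9556 g

269.9556 g


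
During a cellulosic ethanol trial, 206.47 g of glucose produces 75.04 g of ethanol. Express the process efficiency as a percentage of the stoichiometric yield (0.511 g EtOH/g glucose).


Fermentation efficiency = (actual / (0.511 * glucose)) * 100
= (75.04 / (0.511 * 206.47)) * 100
= 71.1238%

71.1238%


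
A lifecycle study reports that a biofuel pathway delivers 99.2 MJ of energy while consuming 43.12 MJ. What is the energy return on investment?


EROI = E_out / E_in
= 99.2 / 43.12
= 2.3006

2.3006


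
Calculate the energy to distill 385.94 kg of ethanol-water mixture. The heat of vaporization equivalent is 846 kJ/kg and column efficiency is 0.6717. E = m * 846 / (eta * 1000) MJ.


E = m * 846 / (eta * 1000)
= 385.94 * 846 / (0.6717 * 1000)
= 486.0879 MJ

486.0879 MJ


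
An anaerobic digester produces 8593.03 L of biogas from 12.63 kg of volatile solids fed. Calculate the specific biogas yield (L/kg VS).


Y = V / VS
= 8593.03 / 12.63
= 680.3666 L/kg VS

680.3666 L/kg VS


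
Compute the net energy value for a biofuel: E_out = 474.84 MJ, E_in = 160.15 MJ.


NEV = E_out - E_in
= 474.84 - 160.15
= 314.6900 MJ

314.6900 MJ


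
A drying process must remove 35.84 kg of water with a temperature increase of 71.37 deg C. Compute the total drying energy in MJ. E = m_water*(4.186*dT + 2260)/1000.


E = m_water * (4.186 * dT + 2260) / 1000
= 35.84 * (4.186 * 71.37 + 2260) / 1000
= 91.7058 MJ

91.7058 MJ


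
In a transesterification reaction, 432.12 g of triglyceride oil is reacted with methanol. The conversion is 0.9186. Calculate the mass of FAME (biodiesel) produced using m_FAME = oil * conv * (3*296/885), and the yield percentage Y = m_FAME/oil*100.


m_FAME = oil * conv * (3 * 296 / 885) = oil * conv * (888/885)
= 432.12 * 0.9186 * 888 / 885
= 398.2910 g
Y = m_FAME / oil * 100 = conv * (888/885) * 100
= 0.9186 * 888 / 885 * 100
= 92.17%

398.2910 g FAME; Y = 92.17%


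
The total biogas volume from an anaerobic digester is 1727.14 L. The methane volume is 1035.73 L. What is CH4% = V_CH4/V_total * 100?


CH4% = V_CH4 / V_total * 100
= 1035.73 / 1727.14 * 100
= 59.9679%

59.9679%


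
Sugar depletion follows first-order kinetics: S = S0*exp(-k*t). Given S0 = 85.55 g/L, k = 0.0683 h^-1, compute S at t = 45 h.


S = S0 * exp(-k * t)
S = 85.55 * exp(-0.0683 * 45)
S = 3.9575 g/L

3.9575 g/L


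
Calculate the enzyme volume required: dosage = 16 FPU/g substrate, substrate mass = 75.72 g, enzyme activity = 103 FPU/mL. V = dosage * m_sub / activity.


V = dosage * m_sub / activity
V = 16 * 75.72 / 103
V = 11.7623 mL

11.7623 mL


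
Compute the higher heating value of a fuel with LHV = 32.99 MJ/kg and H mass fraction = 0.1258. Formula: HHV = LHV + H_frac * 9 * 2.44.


HHV = LHV + H_frac * 9 * 2.44
= 32.99 + 0.1258 * 9 * 2.44
= 35.7526 MJ/kg

35.7526 MJ/kg


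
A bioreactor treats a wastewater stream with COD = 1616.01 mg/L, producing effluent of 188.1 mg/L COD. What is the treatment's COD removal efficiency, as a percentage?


eta = (COD_in - COD_out) / COD_in * 100
= (1616.01 - 188.1) / 1616.01 * 100
= 88.3602%

88.3602%
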